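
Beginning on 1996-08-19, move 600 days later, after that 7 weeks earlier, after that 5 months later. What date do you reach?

Adding 600 days from August 19, 1996:
August has 31 days, so 31 − 19 = 12 days remain after August 19, 1996; 600 − 12 = 588 left.
September 1996 has 30 days: 588 − 30 = 558 left.
October 1996 has 31 days: 558 − 31 = 527 left.
November 1996 has 30 days: 527 − 30 = 497 left.
December 1996 has 31 days: 497 − 31 = 466 left.
January 1997 has 31 days: 466 − 31 = 435 left.
February 1997 has 28 days (1997 is not a leap year): 435 − 28 = 407 left.
March 1997 has 31 days: 407 − 31 = 376 left.
April 1997 has 30 days: 376 − 30 = 346 left.
May 1997 has 31 days: 346 − 31 = 315 left.
June 1997 has 30 days: 315 − 30 = 285 left.
July 1997 has 31 days: 285 − 31 = 254 left.
August 1997 has 31 days: 254 − 31 = 223 left.
September 1997 has 30 days: 223 − 30 = 193 left.
October 1997 has 31 days: 193 − 31 = 162 left.
November 1997 has 30 days: 162 − 30 = 132 left.
December 1997 has 31 days: 132 − 31 = 101 left.
January 1998 has 31 days: 101 − 31 = 70 left.
February 1998 has 28 days (1998 is not a leap year): 70 − 28 = 42 left.
March 1998 has 31 days: 42 − 31 = 11 left.
11 days into April 1998 → April 11, 1998.
Going back 7 weeks (= 49 days) from April 11, 1998:
Going back 11 days from April 11, 1998 reaches the end of the previous month; 49 − 11 = 38 left.
March 1998 has 31 days: 38 − 31 = 7 left.
February 1998 has 28 days; 28 − 7 = 21 → February 21, 1998.
Counting forward 5 months from February 21, 1998:
month 2 + 5 = 7 → July 1998.
Day 21 is valid in July, giving July 21, 1998.

July 21, 1998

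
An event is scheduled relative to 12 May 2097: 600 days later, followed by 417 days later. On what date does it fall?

February 23, 2100

Counting forward 600 days from May 12, 2097:
May has 31 days, so 31 − 12 = 19 days remain after May 12, 2097; 600 − 19 = 581 left.
June 2097 has 30 days: 581 − 30 = 551 left.
July 2097 has 31 days: 551 − 31 = 520 left.
August 2097 has 31 days: 520 − 31 = 489 left.
September 2097 has 30 days: 489 − 30 = 459 left.
October 2097 has 31 days: 459 − 31 = 428 left.
November 2097 has 30 days: 428 − 30 = 398 left.
December 2097 has 31 days: 398 − 31 = 367 left.
January 2098 has 31 days: 367 − 31 = 336 left.
February 2098 has 28 days (2098 is not a leap year): 336 − 28 = 308 left.
March 2098 has 31 days: 308 − 31 = 277 left.
April 2098 has 30 days: 277 − 30 = 247 left.
May 2098 has 31 days: 247 − 31 = 216 left.
June 2098 has 30 days: 216 − 30 = 186 left.
July 2098 has 31 days: 186 − 31 = 155 left.
August 2098 has 31 days: 155 − 31 = 124 left.
September 2098 has 30 days: 124 − 30 = 94 left.
October 2098 has 31 days: 94 − 31 = 63 left.
November 2098 has 30 days: 63 − 30 = 33 left.
December 2098 has 31 days: 33 − 31 = 2 left.
2 days into January 2099 → January 2, 2099.
Advancing 417 days from January 2, 2099:
January has 31 days, so 31 − 2 = 29 days remain after January 2, 2099; 417 − 29 = 388 left.
February 2099 has 28 days (2099 is not a leap year): 388 − 28 = 360 left.
March 2099 has 31 days: 360 − 31 = 329 left.
April 2099 has 30 days: 329 − 30 = 299 left.
May 2099 has 31 days: 299 − 31 = 268 left.
June 2099 has 30 days: 268 − 30 = 238 left.
July 2099 has 31 days: 238 − 31 = 207 left.
August 2099 has 31 days: 207 − 31 = 176 left.
September 2099 has 30 days: 176 − 30 = 146 left.
October 2099 has 31 days: 146 − 31 = 115 left.
November 2099 has 30 days: 115 − 30 = 85 left.
December 2099 has 31 days: 85 − 31 = 54 left.
January 2100 has 31 days: 54 − 31 = 23 left.
23 days into February 2100 → February 23, 2100.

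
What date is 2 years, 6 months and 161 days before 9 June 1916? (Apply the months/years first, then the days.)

Subtracting 2 years, 6 months and 161 days from June 9, 1916: first the month/year part, then the days.
-2 years → 1914; month 6 − 6 = 0, which is month 12 of year 1913 → December 1913.
Day 9 is valid in December, giving December 9, 1913.
Now subtract 161 days from December 9, 1913.
Going back 9 days from December 9, 1913 reaches the end of the previous month; 161 − 9 = 152 left.
November 1913 has 30 days: 152 − 30 = 122 left.
October 1913 has 31 days: 122 − 31 = 91 left.
September 1913 has 30 days: 91 − 30 = 61 left.
August 1913 has 31 days: 61 − 31 = 30 left.
July 1913 has 31 days; 31 − 30 = 1 → July 1, 1913.

July 1, 1913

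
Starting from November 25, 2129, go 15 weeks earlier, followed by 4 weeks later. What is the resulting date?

Going back 15 weeks (= 105 days) from November 25, 2129:
Going back 25 days from November 25, 2129 reaches the end of the previous month; 105 − 25 = 80 left.
October 2129 has 31 days: 80 − 31 = 49 left.
September 2129 has 30 days: 49 − 30 = 19 left.
August 2129 has 31 days; 31 − 19 = 12 → August 12, 2129.
Adding 4 weeks (= 28 days) from August 12, 2129:
August has 31 days, so 31 − 12 = 19 days remain after August 12, 2129; 28 − 19 = 9 left.
9 days into September 2129 → September 9, 2129.

September 9, 2129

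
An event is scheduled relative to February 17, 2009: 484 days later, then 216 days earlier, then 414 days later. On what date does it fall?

Adding 484 days from February 17, 2009:
February has 28 days, so 28 − 17 = 11 days remain after February 17, 2009; 484 − 11 = 473 left.
March 2009 has 31 days: 473 − 31 = 442 left.
April 2009 has 30 days: 442 − 30 = 412 left.
May 2009 has 31 days: 412 − 31 = 381 left.
June 2009 has 30 days: 381 − 30 = 351 left.
July 2009 has 31 days: 351 − 31 = 320 left.
August 2009 has 31 days: 320 − 31 = 289 left.
September 2009 has 30 days: 289 − 30 = 259 left.
October 2009 has 31 days: 259 − 31 = 228 left.
November 2009 has 30 days: 228 − 30 = 198 left.
December 2009 has 31 days: 198 − 31 = 167 left.
January 2010 has 31 days: 167 − 31 = 136 left.
February 2010 has 28 days (2010 is not a leap year): 136 − 28 = 108 left.
March 2010 has 31 days: 108 − 31 = 77 left.
April 2010 has 30 days: 77 − 30 = 47 left.
May 2010 has 31 days: 47 − 31 = 16 left.
16 days into June 2010 → June 16, 2010.
Subtracting 216 days from June 16, 2010:
Going back 16 days from June 16, 2010 reaches the end of the previous month; 216 − 16 = 200 left.
May 2010 has 31 days: 200 − 31 = 169 left.
April 2010 has 30 days: 169 − 30 = 139 left.
March 2010 has 31 days: 139 − 31 = 108 left.
February 2010 has 28 days (2010 is not a leap year): 108 − 28 = 80 left.
January 2010 has 31 days: 80 − 31 = 49 left.
December 2009 has 31 days: 49 − 31 = 18 left.
November 2009 has 30 days; 30 − 18 = 12 → November 12, 2009.
Adding 414 days from November 12, 2009:
November has 30 days, so 30 − 12 = 18 days remain after November 12, 2009; 414 − 18 = 396 left.
December 2009 has 31 days: 396 − 31 = 365 left.
January 2010 has 31 days: 365 − 31 = 334 left.
February 2010 has 28 days (2010 is not a leap year): 334 − 28 = 306 left.
March 2010 has 31 days: 306 − 31 = 275 left.
April 2010 has 30 days: 275 − 30 = 245 left.
May 2010 has 31 days: 245 − 31 = 214 left.
June 2010 has 30 days: 214 − 30 = 184 left.
July 2010 has 31 days: 184 − 31 = 153 left.
August 2010 has 31 days: 153 − 31 = 122 left.
September 2010 has 30 days: 122 − 30 = 92 left.
October 2010 has 31 days: 92 − 31 = 61 left.
November 2010 has 30 days: 61 − 30 = 31 left.
31 days into December 2010 → December 31, 2010.

December 31, 2010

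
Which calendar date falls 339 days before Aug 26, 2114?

Subtracting 339 days from August 26, 2114.
Going back 26 days from August 26, 2114 reaches the end of the previous month; 339 − 26 = 313 left.
July 2114 has 31 days: 313 − 31 = 282 left.
June 2114 has 30 days: 282 − 30 = 252 left.
May 2114 has 31 days: 252 − 31 = 221 left.
April 2114 has 30 days: 221 − 30 = 191 left.
March 2114 has 31 days: 191 − 31 = 160 left.
February 2114 has 28 days (2114 is not a leap year): 160 − 28 = 132 left.
January 2114 has 31 days: 132 − 31 = 101 left.
December 2113 has 31 days: 101 − 31 = 70 left.
November 2113 has 30 days: 70 − 30 = 40 left.
October 2113 has 31 days: 40 − 31 = 9 left.
September 2113 has 30 days; 30 − 9 = 21 → September 21, 2113.

September 21, 2113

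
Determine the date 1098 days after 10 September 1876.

Advancing 1098 days from September 10, 1876.
September has 30 days, so 30 − 10 = 20 days remain after September 10, 1876; 1098 − 20 = 1078 left.
October 1876 has 31 days: 1078 − 31 = 1047 left.
November 1876 has 30 days: 1047 − 30 = 1017 left.
December 1876 has 31 days: 1017 − 31 = 986 left.
January 1877 has 31 days: 986 − 31 = 955 left.
February 1877 has 28 days (1877 is not a leap year): 955 − 28 = 927 left.
March 1877 has 31 days: 927 − 31 = 896 left.
April 1877 has 30 days: 896 − 30 = 866 left.
May 1877 has 31 days: 866 − 31 = 835 left.
June 1877 has 30 days: 835 − 30 = 805 left.
July 1877 has 31 days: 805 − 31 = 774 left.
August 1877 has 31 days: 774 − 31 = 743 left.
September 1877 has 30 days: 743 − 30 = 713 left.
October 1877 has 31 days: 713 − 31 = 682 left.
November 1877 has 30 days: 682 − 30 = 652 left.
December 1877 has 31 days: 652 − 31 = 621 left.
January 1878 has 31 days: 621 − 31 = 590 left.
February 1878 has 28 days (1878 is not a leap year): 590 − 28 = 562 left.
March 1878 has 31 days: 562 − 31 = 531 left.
April 1878 has 30 days: 531 − 30 = 501 left.
May 1878 has 31 days: 501 − 31 = 470 left.
June 1878 has 30 days: 470 − 30 = 440 left.
July 1878 has 31 days: 440 − 31 = 409 left.
August 1878 has 31 days: 409 − 31 = 378 left.
September 1878 has 30 days: 378 − 30 = 348 left.
October 1878 has 31 days: 348 − 31 = 317 left.
November 1878 has 30 days: 317 − 30 = 287 left.
December 1878 has 31 days: 287 − 31 = 256 left.
January 1879 has 31 days: 256 − 31 = 225 left.
February 1879 has 28 days (1879 is not a leap year): 225 − 28 = 197 left.
March 1879 has 31 days: 197 − 31 = 166 left.
April 1879 has 30 days: 166 − 30 = 136 left.
May 1879 has 31 days: 136 − 31 = 105 left.
June 1879 has 30 days: 105 − 30 = 75 left.
July 1879 has 31 days: 75 − 31 = 44 left.
August 1879 has 31 days: 44 − 31 = 13 left.
13 days into September 1879 → September 13, 1879.

September 13, 1879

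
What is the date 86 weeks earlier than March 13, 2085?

Going back 86 weeks = 602 days from March 13, 2085.
Going back 13 days from March 13, 2085 reaches the end of the previous month; 602 − 13 = 589 left.
February 2085 has 28 days (2085 is not a leap year): 589 − 28 = 561 left.
January 2085 has 31 days: 561 − 31 = 530 left.
December 2084 has 31 days: 530 − 31 = 499 left.
November 2084 has 30 days: 499 − 30 = 469 left.
October 2084 has 31 days: 469 − 31 = 438 left.
September 2084 has 30 days: 438 − 30 = 408 left.
August 2084 has 31 days: 408 − 31 = 377 left.
July 2084 has 31 days: 377 − 31 = 346 left.
June 2084 has 30 days: 346 − 30 = 316 left.
May 2084 has 31 days: 316 − 31 = 285 left.
April 2084 has 30 days: 285 − 30 = 255 left.
March 2084 has 31 days: 255 − 31 = 224 left.
February 2084 has 29 days (2084 is a leap year): 224 − 29 = 195 left.
January 2084 has 31 days: 195 − 31 = 164 left.
December 2083 has 31 days: 164 − 31 = 133 left.
November 2083 has 30 days: 133 − 30 = 103 left.
October 2083 has 31 days: 103 − 31 = 72 left.
September 2083 has 30 days: 72 − 30 = 42 left.
August 2083 has 31 days: 42 − 31 = 11 left.
July 2083 has 31 days; 31 − 11 = 20 → July 20, 2083.

July 20, 2083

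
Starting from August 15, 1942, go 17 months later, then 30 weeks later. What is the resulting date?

August 12, 1944

Counting forward 17 months from August 15, 1942:
month 8 + 17 = 25, which is month 1 of year 1944 → January 1944.
Day 15 is valid in January, giving January 15, 1944.
Advancing 30 weeks (= 210 days) from January 15, 1944:
January has 31 days, so 31 − 15 = 16 days remain after January 15, 1944; 210 − 16 = 194 left.
February 1944 has 29 days (1944 is a leap year): 194 − 29 = 165 left.
March 1944 has 31 days: 165 − 31 = 134 left.
April 1944 has 30 days: 134 − 30 = 104 left.
May 1944 has 31 days: 104 − 31 = 73 left.
June 1944 has 30 days: 73 − 30 = 43 left.
July 1944 has 31 days: 43 − 31 = 12 left.
12 days into August 1944 → August 12, 1944.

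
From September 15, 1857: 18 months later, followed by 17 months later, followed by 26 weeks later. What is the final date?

Advancing 18 months from September 15, 1857:
month 9 + 18 = 27, which is month 3 of year 1859 → March 1859.
Day 15 is valid in March, giving March 15, 1859.
Adding 17 months from March 15, 1859:
month 3 + 17 = 20, which is month 8 of year 1860 → August 1860.
Day 15 is valid in August, giving August 15, 1860.
Adding 26 weeks (= 182 days) from August 15, 1860:
August has 31 days, so 31 − 15 = 16 days remain after August 15, 1860; 182 − 16 = 166 left.
September 1860 has 30 days: 166 − 30 = 136 left.
October 1860 has 31 days: 136 − 31 = 105 left.
November 1860 has 30 days: 105 − 30 = 75 left.
December 1860 has 31 days: 75 − 31 = 44 left.
January 1861 has 31 days: 44 − 31 = 13 left.
13 days into February 1861 → February 13, 1861.

February 13, 1861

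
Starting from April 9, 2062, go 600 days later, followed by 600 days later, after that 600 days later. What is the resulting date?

Adding 600 days from April 9, 2062:
April has 30 days, so 30 − 9 = 21 days remain after April 9, 2062; 600 − 21 = 579 left.
May 2062 has 31 days: 579 − 31 = 548 left.
June 2062 has 30 days: 548 − 30 = 518 left.
July 2062 has 31 days: 518 − 31 = 487 left.
August 2062 has 31 days: 487 − 31 = 456 left.
September 2062 has 30 days: 456 − 30 = 426 left.
October 2062 has 31 days: 426 − 31 = 395 left.
November 2062 has 30 days: 395 − 30 = 365 left.
December 2062 has 31 days: 365 − 31 = 334 left.
January 2063 has 31 days: 334 − 31 = 303 left.
February 2063 has 28 days (2063 is not a leap year): 303 − 28 = 275 left.
March 2063 has 31 days: 275 − 31 = 244 left.
April 2063 has 30 days: 244 − 30 = 214 left.
May 2063 has 31 days: 214 − 31 = 183 left.
June 2063 has 30 days: 183 − 30 = 153 left.
July 2063 has 31 days: 153 − 31 = 122 left.
August 2063 has 31 days: 122 − 31 = 91 left.
September 2063 has 30 days: 91 − 30 = 61 left.
October 2063 has 31 days: 61 − 31 = 30 left.
30 days into November 2063 → November 30, 2063.
Counting forward 600 days from November 30, 2063:
November has 30 days, so 30 − 30 = 0 days remain after November 30, 2063; 600 − 0 = 600 left.
December 2063 has 31 days: 600 − 31 = 569 left.
January 2064 has 31 days: 569 − 31 = 538 left.
February 2064 has 29 days (2064 is a leap year): 538 − 29 = 509 left.
March 2064 has 31 days: 509 − 31 = 478 left.
April 2064 has 30 days: 478 − 30 = 448 left.
May 2064 has 31 days: 448 − 31 = 417 left.
June 2064 has 30 days: 417 − 30 = 387 left.
July 2064 has 31 days: 387 − 31 = 356 left.
August 2064 has 31 days: 356 − 31 = 325 left.
September 2064 has 30 days: 325 − 30 = 295 left.
October 2064 has 31 days: 295 − 31 = 264 left.
November 2064 has 30 days: 264 − 30 = 234 left.
December 2064 has 31 days: 234 − 31 = 203 left.
January 2065 has 31 days: 203 − 31 = 172 left.
February 2065 has 28 days (2065 is not a leap year): 172 − 28 = 144 left.
March 2065 has 31 days: 144 − 31 = 113 left.
April 2065 has 30 days: 113 − 30 = 83 left.
May 2065 has 31 days: 83 − 31 = 52 left.
June 2065 has 30 days: 52 − 30 = 22 left.
22 days into July 2065 → July 22, 2065.
Advancing 600 days from July 22, 2065:
July has 31 days, so 31 − 22 = 9 days remain after July 22, 2065; 600 − 9 = 591 left.
August 2065 has 31 days: 591 − 31 = 560 left.
September 2065 has 30 days: 560 − 30 = 530 left.
October 2065 has 31 days: 530 − 31 = 499 left.
November 2065 has 30 days: 499 − 30 = 469 left.
December 2065 has 31 days: 469 − 31 = 438 left.
January 2066 has 31 days: 438 − 31 = 407 left.
February 2066 has 28 days (2066 is not a leap year): 407 − 28 = 379 left.
March 2066 has 31 days: 379 − 31 = 348 left.
April 2066 has 30 days: 348 − 30 = 318 left.
May 2066 has 31 days: 318 − 31 = 287 left.
June 2066 has 30 days: 287 − 30 = 257 left.
July 2066 has 31 days: 257 − 31 = 226 left.
August 2066 has 31 days: 226 − 31 = 195 left.
September 2066 has 30 days: 195 − 30 = 165 left.
October 2066 has 31 days: 165 − 31 = 134 left.
November 2066 has 30 days: 134 − 30 = 104 left.
December 2066 has 31 days: 104 − 31 = 73 left.
January 2067 has 31 days: 73 − 31 = 42 left.
February 2067 has 28 days (2067 is not a leap year): 42 − 28 = 14 left.
14 days into March 2067 → March 14, 2067.

March 14, 2067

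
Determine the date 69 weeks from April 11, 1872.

August 7, 1873

Counting forward 69 weeks = 483 days from April 11, 1872.
April has 30 days, so 30 − 11 = 19 days remain after April 11, 1872; 483 − 19 = 464 left.
May 1872 has 31 days: 464 − 31 = 433 left.
June 1872 has 30 days: 433 − 30 = 403 left.
July 1872 has 31 days: 403 − 31 = 372 left.
August 1872 has 31 days: 372 − 31 = 341 left.
September 1872 has 30 days: 341 − 30 = 311 left.
October 1872 has 31 days: 311 − 31 = 280 left.
November 1872 has 30 days: 280 − 30 = 250 left.
December 1872 has 31 days: 250 − 31 = 219 left.
January 1873 has 31 days: 219 − 31 = 188 left.
February 1873 has 28 days (1873 is not a leap year): 188 − 28 = 160 left.
March 1873 has 31 days: 160 − 31 = 129 left.
April 1873 has 30 days: 129 − 30 = 99 left.
May 1873 has 31 days: 99 − 31 = 68 left.
June 1873 has 30 days: 68 − 30 = 38 left.
July 1873 has 31 days: 38 − 31 = 7 left.
7 days into August 1873 → August 7, 1873.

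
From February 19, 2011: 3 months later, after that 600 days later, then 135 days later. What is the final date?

Counting forward 3 months from February 19, 2011:
month 2 + 3 = 5 → May 2011.
Day 19 is valid in May, giving May 19, 2011.
Advancing 600 days from May 19, 2011:
May has 31 days, so 31 − 19 = 12 days remain after May 19, 2011; 600 − 12 = 588 left.
June 2011 has 30 days: 588 − 30 = 558 left.
July 2011 has 31 days: 558 − 31 = 527 left.
August 2011 has 31 days: 527 − 31 = 496 left.
September 2011 has 30 days: 496 − 30 = 466 left.
October 2011 has 31 days: 466 − 31 = 435 left.
November 2011 has 30 days: 435 − 30 = 405 left.
December 2011 has 31 days: 405 − 31 = 374 left.
January 2012 has 31 days: 374 − 31 = 343 left.
February 2012 has 29 days (2012 is a leap year): 343 − 29 = 314 left.
March 2012 has 31 days: 314 − 31 = 283 left.
April 2012 has 30 days: 283 − 30 = 253 left.
May 2012 has 31 days: 253 − 31 = 222 left.
June 2012 has 30 days: 222 − 30 = 192 left.
July 2012 has 31 days: 192 − 31 = 161 left.
August 2012 has 31 days: 161 − 31 = 130 left.
September 2012 has 30 days: 130 − 30 = 100 left.
October 2012 has 31 days: 100 − 31 = 69 left.
November 2012 has 30 days: 69 − 30 = 39 left.
December 2012 has 31 days: 39 − 31 = 8 left.
8 days into January 2013 → January 8, 2013.
Adding 135 days from January 8, 2013:
January has 31 days, so 31 − 8 = 23 days remain after January 8, 2013; 135 − 23 = 112 left.
February 2013 has 28 days (2013 is not a leap year): 112 − 28 = 84 left.
March 2013 has 31 days: 84 − 31 = 53 left.
April 2013 has 30 days: 53 − 30 = 23 left.
23 days into May 2013 → May 23, 2013.

May 23, 2013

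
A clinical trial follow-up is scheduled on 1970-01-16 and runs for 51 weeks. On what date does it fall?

January 8, 1971

Counting forward 51 weeks = 357 days from January 16, 1970.
January has 31 days, so 31 − 16 = 15 days remain after January 16, 1970; 357 − 15 = 342 left.
February 1970 has 28 days (1970 is not a leap year): 342 − 28 = 314 left.
March 1970 has 31 days: 314 − 31 = 283 left.
April 1970 has 30 days: 283 − 30 = 253 left.
May 1970 has 31 days: 253 − 31 = 222 left.
June 1970 has 30 days: 222 − 30 = 192 left.
July 1970 has 31 days: 192 − 31 = 161 left.
August 1970 has 31 days: 161 − 31 = 130 left.
September 1970 has 30 days: 130 − 30 = 100 left.
October 1970 has 31 days: 100 − 31 = 69 left.
November 1970 has 30 days: 69 − 30 = 39 left.
December 1970 has 31 days: 39 − 31 = 8 left.
8 days into January 1971 → January 8, 1971.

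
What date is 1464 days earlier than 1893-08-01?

July 29, 1889

Going back 1464 days from August 1, 1893.
Going back 1 day from August 1, 1893 reaches the end of the previous month; 1464 − 1 = 1463 left.
July 1893 has 31 days: 1463 − 31 = 1432 left.
June 1893 has 30 days: 1432 − 30 = 1402 left.
May 1893 has 31 days: 1402 − 31 = 1371 left.
April 1893 has 30 days: 1371 − 30 = 1341 left.
March 1893 has 31 days: 1341 − 31 = 1310 left.
February 1893 has 28 days (1893 is not a leap year): 1310 − 28 = 1282 left.
January 1893 has 31 days: 1282 − 31 = 1251 left.
December 1892 has 31 days: 1251 − 31 = 1220 left.
November 1892 has 30 days: 1220 − 30 = 1190 left.
October 1892 has 31 days: 1190 − 31 = 1159 left.
September 1892 has 30 days: 1159 − 30 = 1129 left.
August 1892 has 31 days: 1129 − 31 = 1098 left.
July 1892 has 31 days: 1098 − 31 = 1067 left.
June 1892 has 30 days: 1067 − 30 = 1037 left.
May 1892 has 31 days: 1037 − 31 = 1006 left.
April 1892 has 30 days: 1006 − 30 = 976 left.
March 1892 has 31 days: 976 − 31 = 945 left.
February 1892 has 29 days (1892 is a leap year): 945 − 29 = 916 left.
January 1892 has 31 days: 916 − 31 = 885 left.
December 1891 has 31 days: 885 − 31 = 854 left.
November 1891 has 30 days: 854 − 30 = 824 left.
October 1891 has 31 days: 824 − 31 = 793 left.
September 1891 has 30 days: 793 − 30 = 763 left.
August 1891 has 31 days: 763 − 31 = 732 left.
July 1891 has 31 days: 732 − 31 = 701 left.
June 1891 has 30 days: 701 − 30 = 671 left.
May 1891 has 31 days: 671 − 31 = 640 left.
April 1891 has 30 days: 640 − 30 = 610 left.
March 1891 has 31 days: 610 − 31 = 579 left.
February 1891 has 28 days (1891 is not a leap year): 579 − 28 = 551 left.
January 1891 has 31 days: 551 − 31 = 520 left.
December 1890 has 31 days: 520 − 31 = 489 left.
November 1890 has 30 days: 489 − 30 = 459 left.
October 1890 has 31 days: 459 − 31 = 428 left.
September 1890 has 30 days: 428 − 30 = 398 left.
August 1890 has 31 days: 398 − 31 = 367 left.
July 1890 has 31 days: 367 − 31 = 336 left.
June 1890 has 30 days: 336 − 30 = 306 left.
May 1890 has 31 days: 306 − 31 = 275 left.
April 1890 has 30 days: 275 − 30 = 245 left.
March 1890 has 31 days: 245 − 31 = 214 left.
February 1890 has 28 days (1890 is not a leap year): 214 − 28 = 186 left.
January 1890 has 31 days: 186 − 31 = 155 left.
December 1889 has 31 days: 155 − 31 = 124 left.
November 1889 has 30 days: 124 − 30 = 94 left.
October 1889 has 31 days: 94 − 31 = 63 left.
September 1889 has 30 days: 63 − 30 = 33 left.
August 1889 has 31 days: 33 − 31 = 2 left.
July 1889 has 31 days; 31 − 2 = 29 → July 29, 1889.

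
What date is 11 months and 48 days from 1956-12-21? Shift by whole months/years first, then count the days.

Counting forward 11 months and 48 days from December 21, 1956: first the month/year part, then the days.
month 12 + 11 = 23, which is month 11 of year 1957 → November 1957.
Day 21 is valid in November, giving November 21, 1957.
Now add 48 days from November 21, 1957.
November has 30 days, so 30 − 21 = 9 days remain after November 21, 1957; 48 − 9 = 39 left.
December 1957 has 31 days: 39 − 31 = 8 left.
8 days into January 1958 → January 8, 1958.

January 8, 1958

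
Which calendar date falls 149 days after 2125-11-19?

April 17, 2126

Adding 149 days from November 19, 2125.
November has 30 days, so 30 − 19 = 11 days remain after November 19, 2125; 149 − 11 = 138 left.
December 2125 has 31 days: 138 − 31 = 107 left.
January 2126 has 31 days: 107 − 31 = 76 left.
February 2126 has 28 days (2126 is not a leap year): 76 − 28 = 48 left.
March 2126 has 31 days: 48 − 31 = 17 left.
17 days into April 2126 → April 17, 2126.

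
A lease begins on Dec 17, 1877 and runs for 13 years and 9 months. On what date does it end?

Counting forward 13 years and 9 months from December 17, 1877.
+13 years → 1890; month 12 + 9 = 21, which is month 9 of year 1891 → September 1891.
Day 17 is valid in September, giving September 17, 1891.

September 17, 1891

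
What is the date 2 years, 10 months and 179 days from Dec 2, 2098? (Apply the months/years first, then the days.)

Counting forward 2 years, 10 months and 179 days from December 2, 2098: first the month/year part, then the days.
+2 years → 2100; month 12 + 10 = 22, which is month 10 of year 2101 → October 2101.
Day 2 is valid in October, giving October 2, 2101.
Now add 179 days from October 2, 2101.
October has 31 days, so 31 − 2 = 29 days remain after October 2, 2101; 179 − 29 = 150 left.
November 2101 has 30 days: 150 − 30 = 120 left.
December 2101 has 31 days: 120 − 31 = 89 left.
January 2102 has 31 days: 89 − 31 = 58 left.
February 2102 has 28 days (2102 is not a leap year): 58 − 28 = 30 left.
30 days into March 2102 → March 30, 2102.

March 30, 2102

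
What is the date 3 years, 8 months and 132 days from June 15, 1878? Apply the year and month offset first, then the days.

June 27, 1882

Counting forward 3 years, 8 months and 132 days from June 15, 1878: first the month/year part, then the days.
+3 years → 1881; month 6 + 8 = 14, which is month 2 of year 1882 → February 1882.
Day 15 is valid in February, giving February 15, 1882.
Now add 132 days from February 15, 1882.
February has 28 days, so 28 − 15 = 13 days remain after February 15, 1882; 132 − 13 = 119 left.
March 1882 has 31 days: 119 − 31 = 88 left.
April 1882 has 30 days: 88 − 30 = 58 left.
May 1882 has 31 days: 58 − 31 = 27 left.
27 days into June 1882 → June 27, 1882.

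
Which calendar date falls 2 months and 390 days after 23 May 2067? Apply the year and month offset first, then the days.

August 16, 2068

Adding 2 months and 390 days from May 23, 2067: first the month/year part, then the days.
month 5 + 2 = 7 → July 2067.
Day 23 is valid in July, giving July 23, 2067.
Now add 390 days from July 23, 2067.
July has 31 days, so 31 − 23 = 8 days remain after July 23, 2067; 390 − 8 = 382 left.
August 2067 has 31 days: 382 − 31 = 351 left.
September 2067 has 30 days: 351 − 30 = 321 left.
October 2067 has 31 days: 321 − 31 = 290 left.
November 2067 has 30 days: 290 − 30 = 260 left.
December 2067 has 31 days: 260 − 31 = 229 left.
January 2068 has 31 days: 229 − 31 = 198 left.
February 2068 has 29 days (2068 is a leap year): 198 − 29 = 169 left.
March 2068 has 31 days: 169 − 31 = 138 left.
April 2068 has 30 days: 138 − 30 = 108 left.
May 2068 has 31 days: 108 − 31 = 77 left.
June 2068 has 30 days: 77 − 30 = 47 left.
July 2068 has 31 days: 47 − 31 = 16 left.
16 days into August 2068 → August 16, 2068.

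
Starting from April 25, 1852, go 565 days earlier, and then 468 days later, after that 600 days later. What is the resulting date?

Counting back 565 days from April 25, 1852:
Going back 25 days from April 25, 1852 reaches the end of the previous month; 565 − 25 = 540 left.
March 1852 has 31 days: 540 − 31 = 509 left.
February 1852 has 29 days (1852 is a leap year): 509 − 29 = 480 left.
January 1852 has 31 days: 480 − 31 = 449 left.
December 1851 has 31 days: 449 − 31 = 418 left.
November 1851 has 30 days: 418 − 30 = 388 left.
October 1851 has 31 days: 388 − 31 = 357 left.
September 1851 has 30 days: 357 − 30 = 327 left.
August 1851 has 31 days: 327 − 31 = 296 left.
July 1851 has 31 days: 296 − 31 = 265 left.
June 1851 has 30 days: 265 − 30 = 235 left.
May 1851 has 31 days: 235 − 31 = 204 left.
April 1851 has 30 days: 204 − 30 = 174 left.
March 1851 has 31 days: 174 − 31 = 143 left.
February 1851 has 28 days (1851 is not a leap year): 143 − 28 = 115 left.
January 1851 has 31 days: 115 − 31 = 84 left.
December 1850 has 31 days: 84 − 31 = 53 left.
November 1850 has 30 days: 53 − 30 = 23 left.
October 1850 has 31 days; 31 − 23 = 8 → October 8, 1850.
Advancing 468 days from October 8, 1850:
October has 31 days, so 31 − 8 = 23 days remain after October 8, 1850; 468 − 23 = 445 left.
November 1850 has 30 days: 445 − 30 = 415 left.
December 1850 has 31 days: 415 − 31 = 384 left.
January 1851 has 31 days: 384 − 31 = 353 left.
February 1851 has 28 days (1851 is not a leap year): 353 − 28 = 325 left.
March 1851 has 31 days: 325 − 31 = 294 left.
April 1851 has 30 days: 294 − 30 = 264 left.
May 1851 has 31 days: 264 − 31 = 233 left.
June 1851 has 30 days: 233 − 30 = 203 left.
July 1851 has 31 days: 203 − 31 = 172 left.
August 1851 has 31 days: 172 − 31 = 141 left.
September 1851 has 30 days: 141 − 30 = 111 left.
October 1851 has 31 days: 111 − 31 = 80 left.
November 1851 has 30 days: 80 − 30 = 50 left.
December 1851 has 31 days: 50 − 31 = 19 left.
19 days into January 1852 → January 19, 1852.
Adding 600 days from January 19, 1852:
January has 31 days, so 31 − 19 = 12 days remain after January 19, 1852; 600 − 12 = 588 left.
February 1852 has 29 days (1852 is a leap year): 588 − 29 = 559 left.
March 1852 has 31 days: 559 − 31 = 528 left.
April 1852 has 30 days: 528 − 30 = 498 left.
May 1852 has 31 days: 498 − 31 = 467 left.
June 1852 has 30 days: 467 − 30 = 437 left.
July 1852 has 31 days: 437 − 31 = 406 left.
August 1852 has 31 days: 406 − 31 = 375 left.
September 1852 has 30 days: 375 − 30 = 345 left.
October 1852 has 31 days: 345 − 31 = 314 left.
November 1852 has 30 days: 314 − 30 = 284 left.
December 1852 has 31 days: 284 − 31 = 253 left.
January 1853 has 31 days: 253 − 31 = 222 left.
February 1853 has 28 days (1853 is not a leap year): 222 − 28 = 194 left.
March 1853 has 31 days: 194 − 31 = 163 left.
April 1853 has 30 days: 163 − 30 = 133 left.
May 1853 has 31 days: 133 − 31 = 102 left.
June 1853 has 30 days: 102 − 30 = 72 left.
July 1853 has 31 days: 72 − 31 = 41 left.
August 1853 has 31 days: 41 − 31 = 10 left.
10 days into September 1853 → September 10, 1853.

September 10, 1853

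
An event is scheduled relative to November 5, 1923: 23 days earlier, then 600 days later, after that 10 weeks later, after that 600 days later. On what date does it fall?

April 5, 1927

Counting back 23 days from November 5, 1923:
Going back 5 days from November 5, 1923 reaches the end of the previous month; 23 − 5 = 18 left.
October 1923 has 31 days; 31 − 18 = 13 → October 13, 1923.
Adding 600 days from October 13, 1923:
October has 31 days, so 31 − 13 = 18 days remain after October 13, 1923; 600 − 18 = 582 left.
November 1923 has 30 days: 582 − 30 = 552 left.
December 1923 has 31 days: 552 − 31 = 521 left.
January 1924 has 31 days: 521 − 31 = 490 left.
February 1924 has 29 days (1924 is a leap year): 490 − 29 = 461 left.
March 1924 has 31 days: 461 − 31 = 430 left.
April 1924 has 30 days: 430 − 30 = 400 left.
May 1924 has 31 days: 400 − 31 = 369 left.
June 1924 has 30 days: 369 − 30 = 339 left.
July 1924 has 31 days: 339 − 31 = 308 left.
August 1924 has 31 days: 308 − 31 = 277 left.
September 1924 has 30 days: 277 − 30 = 247 left.
October 1924 has 31 days: 247 − 31 = 216 left.
November 1924 has 30 days: 216 − 30 = 186 left.
December 1924 has 31 days: 186 − 31 = 155 left.
January 1925 has 31 days: 155 − 31 = 124 left.
February 1925 has 28 days (1925 is not a leap year): 124 − 28 = 96 left.
March 1925 has 31 days: 96 − 31 = 65 left.
April 1925 has 30 days: 65 − 30 = 35 left.
May 1925 has 31 days: 35 − 31 = 4 left.
4 days into June 1925 → June 4, 1925.
Advancing 10 weeks (= 70 days) from June 4, 1925:
June has 30 days, so 30 − 4 = 26 days remain after June 4, 1925; 70 − 26 = 44 left.
July 1925 has 31 days: 44 − 31 = 13 left.
13 days into August 1925 → August 13, 1925.
Counting forward 600 days from August 13, 1925:
August has 31 days, so 31 − 13 = 18 days remain after August 13, 1925; 600 − 18 = 582 left.
September 1925 has 30 days: 582 − 30 = 552 left.
October 1925 has 31 days: 552 − 31 = 521 left.
November 1925 has 30 days: 521 − 30 = 491 left.
December 1925 has 31 days: 491 − 31 = 460 left.
January 1926 has 31 days: 460 − 31 = 429 left.
February 1926 has 28 days (1926 is not a leap year): 429 − 28 = 401 left.
March 1926 has 31 days: 401 − 31 = 370 left.
April 1926 has 30 days: 370 − 30 = 340 left.
May 1926 has 31 days: 340 − 31 = 309 left.
June 1926 has 30 days: 309 − 30 = 279 left.
July 1926 has 31 days: 279 − 31 = 248 left.
August 1926 has 31 days: 248 − 31 = 217 left.
September 1926 has 30 days: 217 − 30 = 187 left.
October 1926 has 31 days: 187 − 31 = 156 left.
November 1926 has 30 days: 156 − 30 = 126 left.
December 1926 has 31 days: 126 − 31 = 95 left.
January 1927 has 31 days: 95 − 31 = 64 left.
February 1927 has 28 days (1927 is not a leap year): 64 − 28 = 36 left.
March 1927 has 31 days: 36 − 31 = 5 left.
5 days into April 1927 → April 5, 1927.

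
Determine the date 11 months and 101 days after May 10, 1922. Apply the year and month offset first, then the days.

July 20, 1923

Advancing 11 months and 101 days from May 10, 1922: first the month/year part, then the days.
month 5 + 11 = 16, which is month 4 of year 1923 → April 1923.
Day 10 is valid in April, giving April 10, 1923.
Now add 101 days from April 10, 1923.
April has 30 days, so 30 − 10 = 20 days remain after April 10, 1923; 101 − 20 = 81 left.
May 1923 has 31 days: 81 − 31 = 50 left.
June 1923 has 30 days: 50 − 30 = 20 left.
20 days into July 1923 → July 20, 1923.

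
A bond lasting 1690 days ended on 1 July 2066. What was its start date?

Counting back 1690 days from July 1, 2066.
Going back 1 day from July 1, 2066 reaches the end of the previous month; 1690 − 1 = 1689 left.
June 2066 has 30 days: 1689 − 30 = 1659 left.
May 2066 has 31 days: 1659 − 31 = 1628 left.
April 2066 has 30 days: 1628 − 30 = 1598 left.
March 2066 has 31 days: 1598 − 31 = 1567 left.
February 2066 has 28 days (2066 is not a leap year): 1567 − 28 = 1539 left.
January 2066 has 31 days: 1539 − 31 = 1508 left.
December 2065 has 31 days: 1508 − 31 = 1477 left.
November 2065 has 30 days: 1477 − 30 = 1447 left.
October 2065 has 31 days: 1447 − 31 = 1416 left.
September 2065 has 30 days: 1416 − 30 = 1386 left.
August 2065 has 31 days: 1386 − 31 = 1355 left.
July 2065 has 31 days: 1355 − 31 = 1324 left.
June 2065 has 30 days: 1324 − 30 = 1294 left.
May 2065 has 31 days: 1294 − 31 = 1263 left.
April 2065 has 30 days: 1263 − 30 = 1233 left.
March 2065 has 31 days: 1233 − 31 = 1202 left.
February 2065 has 28 days (2065 is not a leap year): 1202 − 28 = 1174 left.
January 2065 has 31 days: 1174 − 31 = 1143 left.
December 2064 has 31 days: 1143 − 31 = 1112 left.
November 2064 has 30 days: 1112 − 30 = 1082 left.
October 2064 has 31 days: 1082 − 31 = 1051 left.
September 2064 has 30 days: 1051 − 30 = 1021 left.
August 2064 has 31 days: 1021 − 31 = 990 left.
July 2064 has 31 days: 990 − 31 = 959 left.
June 2064 has 30 days: 959 − 30 = 929 left.
May 2064 has 31 days: 929 − 31 = 898 left.
April 2064 has 30 days: 898 − 30 = 868 left.
March 2064 has 31 days: 868 − 31 = 837 left.
February 2064 has 29 days (2064 is a leap year): 837 − 29 = 808 left.
January 2064 has 31 days: 808 − 31 = 777 left.
December 2063 has 31 days: 777 − 31 = 746 left.
November 2063 has 30 days: 746 − 30 = 716 left.
October 2063 has 31 days: 716 − 31 = 685 left.
September 2063 has 30 days: 685 − 30 = 655 left.
August 2063 has 31 days: 655 − 31 = 624 left.
July 2063 has 31 days: 624 − 31 = 593 left.
June 2063 has 30 days: 593 − 30 = 563 left.
May 2063 has 31 days: 563 − 31 = 532 left.
April 2063 has 30 days: 532 − 30 = 502 left.
March 2063 has 31 days: 502 − 31 = 471 left.
February 2063 has 28 days (2063 is not a leap year): 471 − 28 = 443 left.
January 2063 has 31 days: 443 − 31 = 412 left.
December 2062 has 31 days: 412 − 31 = 381 left.
November 2062 has 30 days: 381 − 30 = 351 left.
October 2062 has 31 days: 351 − 31 = 320 left.
September 2062 has 30 days: 320 − 30 = 290 left.
August 2062 has 31 days: 290 − 31 = 259 left.
July 2062 has 31 days: 259 − 31 = 228 left.
June 2062 has 30 days: 228 − 30 = 198 left.
May 2062 has 31 days: 198 − 31 = 167 left.
April 2062 has 30 days: 167 − 30 = 137 left.
March 2062 has 31 days: 137 − 31 = 106 left.
February 2062 has 28 days (2062 is not a leap year): 106 − 28 = 78 left.
January 2062 has 31 days: 78 − 31 = 47 left.
December 2061 has 31 days: 47 − 31 = 16 left.
November 2061 has 30 days; 30 − 16 = 14 → November 14, 2061.

November 14, 2061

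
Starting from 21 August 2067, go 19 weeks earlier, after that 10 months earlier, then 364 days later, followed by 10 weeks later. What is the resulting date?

August 18, 2067

Subtracting 19 weeks (= 133 days) from August 21, 2067:
Going back 21 days from August 21, 2067 reaches the end of the previous month; 133 − 21 = 112 left.
July 2067 has 31 days: 112 − 31 = 81 left.
June 2067 has 30 days: 81 − 30 = 51 left.
May 2067 has 31 days: 51 − 31 = 20 left.
April 2067 has 30 days; 30 − 20 = 10 → April 10, 2067.
Going back 10 months from April 10, 2067:
month 4 − 10 = -6, which is month 6 of year 2066 → June 2066.
Day 10 is valid in June, giving June 10, 2066.
Adding 364 days from June 10, 2066:
June has 30 days, so 30 − 10 = 20 days remain after June 10, 2066; 364 − 20 = 344 left.
July 2066 has 31 days: 344 − 31 = 313 left.
August 2066 has 31 days: 313 − 31 = 282 left.
September 2066 has 30 days: 282 − 30 = 252 left.
October 2066 has 31 days: 252 − 31 = 221 left.
November 2066 has 30 days: 221 − 30 = 191 left.
December 2066 has 31 days: 191 − 31 = 160 left.
January 2067 has 31 days: 160 − 31 = 129 left.
February 2067 has 28 days (2067 is not a leap year): 129 − 28 = 101 left.
March 2067 has 31 days: 101 − 31 = 70 left.
April 2067 has 30 days: 70 − 30 = 40 left.
May 2067 has 31 days: 40 − 31 = 9 left.
9 days into June 2067 → June 9, 2067.
Advancing 10 weeks (= 70 days) from June 9, 2067:
June has 30 days, so 30 − 9 = 21 days remain after June 9, 2067; 70 − 21 = 49 left.
July 2067 has 31 days: 49 − 31 = 18 left.
18 days into August 2067 → August 18, 2067.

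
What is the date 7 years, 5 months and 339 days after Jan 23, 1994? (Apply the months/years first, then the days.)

Advancing 7 years, 5 months and 339 days from January 23, 1994: first the month/year part, then the days.
+7 years → 2001; month 1 + 5 = 6 → June 2001.
Day 23 is valid in June, giving June 23, 2001.
Now add 339 days from June 23, 2001.
June has 30 days, so 30 − 23 = 7 days remain after June 23, 2001; 339 − 7 = 332 left.
July 2001 has 31 days: 332 − 31 = 301 left.
August 2001 has 31 days: 301 − 31 = 270 left.
September 2001 has 30 days: 270 − 30 = 240 left.
October 2001 has 31 days: 240 − 31 = 209 left.
November 2001 has 30 days: 209 − 30 = 179 left.
December 2001 has 31 days: 179 − 31 = 148 left.
January 2002 has 31 days: 148 − 31 = 117 left.
February 2002 has 28 days (2002 is not a leap year): 117 − 28 = 89 left.
March 2002 has 31 days: 89 − 31 = 58 left.
April 2002 has 30 days: 58 − 30 = 28 left.
28 days into May 2002 → May 28, 2002.

May 28, 2002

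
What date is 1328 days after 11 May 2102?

Advancing 1328 days from May 11, 2102.
May has 31 days, so 31 − 11 = 20 days remain after May 11, 2102; 1328 − 20 = 1308 left.
June 2102 has 30 days: 1308 − 30 = 1278 left.
July 2102 has 31 days: 1278 − 31 = 1247 left.
August 2102 has 31 days: 1247 − 31 = 1216 left.
September 2102 has 30 days: 1216 − 30 = 1186 left.
October 2102 has 31 days: 1186 − 31 = 1155 left.
November 2102 has 30 days: 1155 − 30 = 1125 left.
December 2102 has 31 days: 1125 − 31 = 1094 left.
January 2103 has 31 days: 1094 − 31 = 1063 left.
February 2103 has 28 days (2103 is not a leap year): 1063 − 28 = 1035 left.
March 2103 has 31 days: 1035 − 31 = 1004 left.
April 2103 has 30 days: 1004 − 30 = 974 left.
May 2103 has 31 days: 974 − 31 = 943 left.
June 2103 has 30 days: 943 − 30 = 913 left.
July 2103 has 31 days: 913 − 31 = 882 left.
August 2103 has 31 days: 882 − 31 = 851 left.
September 2103 has 30 days: 851 − 30 = 821 left.
October 2103 has 31 days: 821 − 31 = 790 left.
November 2103 has 30 days: 790 − 30 = 760 left.
December 2103 has 31 days: 760 − 31 = 729 left.
January 2104 has 31 days: 729 − 31 = 698 left.
February 2104 has 29 days (2104 is a leap year): 698 − 29 = 669 left.
March 2104 has 31 days: 669 − 31 = 638 left.
April 2104 has 30 days: 638 − 30 = 608 left.
May 2104 has 31 days: 608 − 31 = 577 left.
June 2104 has 30 days: 577 − 30 = 547 left.
July 2104 has 31 days: 547 − 31 = 516 left.
August 2104 has 31 days: 516 − 31 = 485 left.
September 2104 has 30 days: 485 − 30 = 455 left.
October 2104 has 31 days: 455 − 31 = 424 left.
November 2104 has 30 days: 424 − 30 = 394 left.
December 2104 has 31 days: 394 − 31 = 363 left.
January 2105 has 31 days: 363 − 31 = 332 left.
February 2105 has 28 days (2105 is not a leap year): 332 − 28 = 304 left.
March 2105 has 31 days: 304 − 31 = 273 left.
April 2105 has 30 days: 273 − 30 = 243 left.
May 2105 has 31 days: 243 − 31 = 212 left.
June 2105 has 30 days: 212 − 30 = 182 left.
July 2105 has 31 days: 182 − 31 = 151 left.
August 2105 has 31 days: 151 − 31 = 120 left.
September 2105 has 30 days: 120 − 30 = 90 left.
October 2105 has 31 days: 90 − 31 = 59 left.
November 2105 has 30 days: 59 − 30 = 29 left.
29 days into December 2105 → December 29, 2105.

December 29, 2105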